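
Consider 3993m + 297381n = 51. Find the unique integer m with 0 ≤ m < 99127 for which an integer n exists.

Reduce mod 297381: 3993m ≡ 51 (mod 297381). With g = gcd(3993, 297381) = 3 dividing 51, divide through: 1331m ≡ 17 (mod 99127).
Since gcd(1331, 99127) = 1, m ≡ 17·(1331)⁻¹ ≡ 1564 (mod 99127). Smallest non-negative: 1564.

1564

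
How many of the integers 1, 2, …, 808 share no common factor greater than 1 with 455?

Prime factors of 455: 5, 7, 13. Count integers ≤ 808 divisible by none of them.
By inclusion–exclusion: 808 − ⌊808/5⌋ − ⌊808/7⌋ − ⌊808/13⌋ + ⌊808/35⌋ + ⌊808/65⌋ + ⌊808/91⌋ − ⌊808/455⌋ = 512.

512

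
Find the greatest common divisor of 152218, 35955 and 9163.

17

152218 = 2 · 11² · 17 · 37; 35955 = 3² · 5 · 17 · 47; 9163 = 7² · 11 · 17
gcd takes min exponent of each prime: 17 = 17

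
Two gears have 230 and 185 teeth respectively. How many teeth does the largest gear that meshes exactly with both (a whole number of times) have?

5

Euclid: 230 = 1·185 + 45; 185 = 4·45 + 5; 45 = 9·5 + 0. Last nonzero remainder: 5.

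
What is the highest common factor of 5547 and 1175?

1

Euclid: 5547 = 4·1175 + 847; 1175 = 1·847 + 328; 847 = 2·328 + 191; 328 = 1·191 + 137; 191 = 1·137 + 54; 137 = 2·54 + 29; 54 = 1·29 + 25; 29 = 1·25 + 4; 25 = 6·4 + 1; 4 = 4·1 + 0. Last nonzero remainder: 1.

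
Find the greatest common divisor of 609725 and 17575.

25

Euclid: 609725 = 34·17575 + 12175; 17575 = 1·12175 + 5400; 12175 = 2·5400 + 1375; 5400 = 3·1375 + 1275; 1375 = 1·1275 + 100; 1275 = 12·100 + 75; 100 = 1·75 + 25; 75 = 3·25 + 0. Last nonzero remainder: 25.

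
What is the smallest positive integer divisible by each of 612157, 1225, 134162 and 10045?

1717988012650

612157 = 7² · 13 · 31²; 1225 = 5² · 7²; 134162 = 2 · 7² · 37²; 10045 = 5 · 7² · 41
lcm takes max exponent of each prime: 2 · 5² · 7² · 13 · 31² · 37² · 41 = 1717988012650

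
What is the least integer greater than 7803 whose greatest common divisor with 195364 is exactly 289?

gcd(t, 195364) = 289 forces 289 | t; write t = 289s. Then gcd(289s, 289·676) = 289·gcd(s, 676), so need gcd(s, 676) = 1.
289s > 7803 gives s ≥ 28. The least s ≥ 28 coprime to 676 is 29, so t = 289·29 = 8381.

8381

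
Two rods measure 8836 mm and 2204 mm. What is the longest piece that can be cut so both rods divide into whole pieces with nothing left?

4

8836 = 2² · 47²
2204 = 2² · 19 · 29
Common: 2² = 4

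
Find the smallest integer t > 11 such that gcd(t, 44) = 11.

gcd(t, 44) = 11 forces 11 | t; write t = 11s. Then gcd(11s, 11·4) = 11·gcd(s, 4), so need gcd(s, 4) = 1.
11s > 11 gives s ≥ 2. The least s ≥ 2 coprime to 4 is 3, so t = 11·3 = 33.

33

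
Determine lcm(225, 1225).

11025

gcd first: 1225 = 5·225 + 100; 225 = 2·100 + 25; 100 = 4·25 + 0 → gcd = 25
lcm = 225·1225/gcd = 275625/25 = 11025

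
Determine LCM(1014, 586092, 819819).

1014 = 2 · 3 · 13²; 586092 = 2² · 3 · 13² · 17²; 819819 = 3² · 7² · 11 · 13²
lcm takes max exponent of each prime: 2² · 3² · 7² · 11 · 13² · 17² = 947710764

947710764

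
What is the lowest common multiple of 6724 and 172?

6724 = 2² · 41²; 172 = 2² · 43
max exponents: 2² · 41² · 43 = 289132

289132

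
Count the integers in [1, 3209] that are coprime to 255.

Prime factors of 255: 3, 5, 17. Count integers ≤ 3209 divisible by none of them.
By inclusion–exclusion: 3209 − ⌊3209/3⌋ − ⌊3209/5⌋ − ⌊3209/17⌋ + ⌊3209/15⌋ + ⌊3209/51⌋ + ⌊3209/85⌋ − ⌊3209/255⌋ = 1611.

1611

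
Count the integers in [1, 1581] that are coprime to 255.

793

255 = 3·5·17. Inclusion–exclusion on these primes:
1581 − ⌊1581/3⌋ − ⌊1581/5⌋ − ⌊1581/17⌋ + ⌊1581/15⌋ + ⌊1581/51⌋ + ⌊1581/85⌋ − ⌊1581/255⌋ = 793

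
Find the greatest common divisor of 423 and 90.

423 = 3² · 47
90 = 2 · 3² · 5
Common: 3² = 9

9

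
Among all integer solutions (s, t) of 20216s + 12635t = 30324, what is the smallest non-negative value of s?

4

gcd(20216, 12635) = 2527 (Euclid: 20216 = 1·12635 + 7581; 12635 = 1·7581 + 5054; 7581 = 1·5054 + 2527; 5054 = 2·2527 + 0), and 2527 | 30324.
Extended Euclid: 20216·(2) + 12635·(-3) = 2527. Scale by 12: s₀ = 24.
General solution s = s₀ + 5k; reducing mod 5 gives s = 4 (and t = -4).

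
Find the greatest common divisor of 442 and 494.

Euclid: 494 = 1·442 + 52; 442 = 8·52 + 26; 52 = 2·26 + 0. Last nonzero remainder: 26.

26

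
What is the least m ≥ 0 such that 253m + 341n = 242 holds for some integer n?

gcd(253, 341) = 11 (Euclid: 341 = 1·253 + 88; 253 = 2·88 + 77; 88 = 1·77 + 11; 77 = 7·11 + 0), and 11 | 242.
Extended Euclid: 253·(-4) + 341·(3) = 11. Scale by 22: m₀ = -88.
General solution m = m₀ + 31t; reducing mod 31 gives m = 5 (and n = -3).

5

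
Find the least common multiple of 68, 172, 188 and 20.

68 = 2² · 17; 172 = 2² · 43; 188 = 2² · 47; 20 = 2² · 5
lcm takes max exponent of each prime: 2² · 5 · 17 · 43 · 47 = 687140

687140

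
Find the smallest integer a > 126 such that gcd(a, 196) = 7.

133

196 = 7·28. Any a with gcd(a, 196) = 7 is a multiple of 7, say 7s, with s coprime to 28.
Need s > 126/7, so s ≥ 19. First s ≥ 19 with gcd(s, 28) = 1 is s = 19. Thus a = 7·19 = 133.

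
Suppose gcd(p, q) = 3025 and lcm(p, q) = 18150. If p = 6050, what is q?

9075

Using pq = gcd(p,q)·lcm(p,q) = 3025·18150 = 54903750, we get q = 54903750/6050 = 9075.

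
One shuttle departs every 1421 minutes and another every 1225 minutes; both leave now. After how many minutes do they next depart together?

35525

1421 = 7² · 29; 1225 = 5² · 7²
max exponents: 5² · 7² · 29 = 35525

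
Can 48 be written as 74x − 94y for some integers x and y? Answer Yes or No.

Yes

gcd(74, 94): 94 = 1·74 + 20; 74 = 3·20 + 14; 20 = 1·14 + 6; 14 = 2·6 + 2; 6 = 3·2 + 0 → 2
2 divides 48, so a solution exists.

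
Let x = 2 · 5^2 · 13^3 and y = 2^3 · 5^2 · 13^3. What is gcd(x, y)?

109850

min exponent per shared prime: 2 · 5^2 · 13^3 = 109850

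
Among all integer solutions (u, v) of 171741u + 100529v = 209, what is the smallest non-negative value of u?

1111

gcd(171741, 100529) = 19 (Euclid: 171741 = 1·100529 + 71212; 100529 = 1·71212 + 29317; 71212 = 2·29317 + 12578; 29317 = 2·12578 + 4161; 12578 = 3·4161 + 95; 4161 = 43·95 + 76; 95 = 1·76 + 19; 76 = 4·19 + 0), and 19 | 209.
Extended Euclid: 171741·(1063) + 100529·(-1816) = 19. Scale by 11: u₀ = 11693.
General solution u = u₀ + 5291t; reducing mod 5291 gives u = 1111 (and v = -1898).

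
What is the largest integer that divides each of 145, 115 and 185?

145 = 5 · 29; 115 = 5 · 23; 185 = 5 · 37
gcd takes min exponent of each prime: 5 = 5

5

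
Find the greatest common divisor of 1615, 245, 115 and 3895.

5

1615 = 5 · 17 · 19; 245 = 5 · 7²; 115 = 5 · 23; 3895 = 5 · 19 · 41
gcd takes min exponent of each prime: 5 = 5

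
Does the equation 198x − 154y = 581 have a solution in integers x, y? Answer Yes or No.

By Bézout, 198x − 154y = 581 has integer solutions iff gcd(198, 154) | 581.
Euclid: 198 = 1·154 + 44; 154 = 3·44 + 22; 44 = 2·22 + 0. gcd = 22; 581 mod 22 = 9. No.

No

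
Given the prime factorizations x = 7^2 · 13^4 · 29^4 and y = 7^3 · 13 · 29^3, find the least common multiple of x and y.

max exponent per prime: 7^3 · 13^4 · 29^4 = 6928823855863

6928823855863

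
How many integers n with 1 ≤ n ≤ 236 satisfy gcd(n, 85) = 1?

178

Prime factors of 85: 5, 17. Count integers ≤ 236 divisible by none of them.
By inclusion–exclusion: 236 − ⌊236/5⌋ − ⌊236/17⌋ + ⌊236/85⌋ = 178.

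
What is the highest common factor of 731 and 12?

731 = 17 · 43
12 = 2² · 3
Common: 1 = 1

1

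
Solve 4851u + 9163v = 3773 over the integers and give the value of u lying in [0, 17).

14

Reduce mod 9163: 4851u ≡ 3773 (mod 9163). With g = gcd(4851, 9163) = 539 dividing 3773, divide through: 9u ≡ 7 (mod 17).
Since gcd(9, 17) = 1, u ≡ 7·(9)⁻¹ ≡ 14 (mod 17). Smallest non-negative: 14.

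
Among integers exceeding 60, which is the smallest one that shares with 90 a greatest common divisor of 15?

90 = 15·6. Any k with gcd(k, 90) = 15 is a multiple of 15, say 15s, with s coprime to 6.
Need s > 60/15, so s ≥ 5. First s ≥ 5 with gcd(s, 6) = 1 is s = 5. Thus k = 15·5 = 75.

75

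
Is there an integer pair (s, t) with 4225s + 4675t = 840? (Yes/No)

No

By Bézout, 4225s + 4675t = 840 has integer solutions iff gcd(4225, 4675) | 840.
Euclid: 4675 = 1·4225 + 450; 4225 = 9·450 + 175; 450 = 2·175 + 100; 175 = 1·100 + 75; 100 = 1·75 + 25; 75 = 3·25 + 0. gcd = 25; 840 mod 25 = 15. No.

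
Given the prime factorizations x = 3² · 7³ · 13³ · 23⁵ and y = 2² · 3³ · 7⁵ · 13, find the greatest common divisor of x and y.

min exponent per shared prime: 3² · 7³ · 13 = 40131

40131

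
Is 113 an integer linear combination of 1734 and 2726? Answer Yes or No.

By Bézout, 1734s + 2726t = 113 has integer solutions iff gcd(1734, 2726) | 113.
Euclid: 2726 = 1·1734 + 992; 1734 = 1·992 + 742; 992 = 1·742 + 250; 742 = 2·250 + 242; 250 = 1·242 + 8; 242 = 30·8 + 2; 8 = 4·2 + 0. gcd = 2; 113 mod 2 = 1. No.

No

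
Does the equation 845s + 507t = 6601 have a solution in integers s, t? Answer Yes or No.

gcd(845, 507): 845 = 1·507 + 338; 507 = 1·338 + 169; 338 = 2·169 + 0 → 169
169 does not divide 6601, so a solution does not exist.

No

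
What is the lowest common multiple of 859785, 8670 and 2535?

83985518370

859785 = 3 · 5 · 31 · 43²; 8670 = 2 · 3 · 5 · 17²; 2535 = 3 · 5 · 13²
lcm takes max exponent of each prime: 2 · 3 · 5 · 13² · 17² · 31 · 43² = 83985518370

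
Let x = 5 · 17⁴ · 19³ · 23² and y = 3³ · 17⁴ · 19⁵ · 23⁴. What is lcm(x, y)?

7812837704617011765

max exponent per prime: 3³ · 5 · 17⁴ · 19⁵ · 23⁴ = 7812837704617011765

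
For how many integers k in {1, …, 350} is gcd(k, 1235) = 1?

245

1235 = 5·13·19. Inclusion–exclusion on these primes:
350 − ⌊350/5⌋ − ⌊350/13⌋ − ⌊350/19⌋ + ⌊350/65⌋ + ⌊350/95⌋ + ⌊350/247⌋ − ⌊350/1235⌋ = 245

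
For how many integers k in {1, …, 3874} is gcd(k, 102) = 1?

102 = 2·3·17. Inclusion–exclusion on these primes:
3874 − ⌊3874/2⌋ − ⌊3874/3⌋ − ⌊3874/17⌋ + ⌊3874/6⌋ + ⌊3874/34⌋ + ⌊3874/51⌋ − ⌊3874/102⌋ = 1215

1215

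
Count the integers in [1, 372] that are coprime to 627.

214

Prime factors of 627: 3, 11, 19. Count integers ≤ 372 divisible by none of them.
By inclusion–exclusion: 372 − ⌊372/3⌋ − ⌊372/11⌋ − ⌊372/19⌋ + ⌊372/33⌋ + ⌊372/57⌋ + ⌊372/209⌋ − ⌊372/627⌋ = 214.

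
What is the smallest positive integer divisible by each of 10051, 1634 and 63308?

10051 = 19 · 23²; 1634 = 2 · 19 · 43; 63308 = 2² · 7² · 17 · 19
lcm takes max exponent of each prime: 2² · 7² · 17 · 19 · 23² · 43 = 1440067076

1440067076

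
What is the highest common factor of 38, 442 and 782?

38 = 2 · 19; 442 = 2 · 13 · 17; 782 = 2 · 17 · 23
gcd takes min exponent of each prime: 2 = 2

2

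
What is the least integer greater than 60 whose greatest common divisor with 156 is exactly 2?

156 = 2·78. Any x with gcd(x, 156) = 2 is a multiple of 2, say 2s, with s coprime to 78.
Need s > 60/2, so s ≥ 31. First s ≥ 31 with gcd(s, 78) = 1 is s = 31. Thus x = 2·31 = 62.

62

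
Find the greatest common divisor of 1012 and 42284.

44

1012 = 2² · 11 · 23
42284 = 2² · 11 · 31²
Common: 2² · 11 = 44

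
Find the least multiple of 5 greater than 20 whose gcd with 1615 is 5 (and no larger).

1615 = 5·323. Any m with gcd(m, 1615) = 5 is a multiple of 5, say 5s, with s coprime to 323.
Need s > 20/5, so s ≥ 5. First s ≥ 5 with gcd(s, 323) = 1 is s = 5. Thus m = 5·5 = 25.

25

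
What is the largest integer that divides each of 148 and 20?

148 = 2² · 37
20 = 2² · 5
Common: 2² = 4

4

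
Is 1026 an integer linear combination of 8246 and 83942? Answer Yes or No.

Yes

gcd(8246, 83942): 83942 = 10·8246 + 1482; 8246 = 5·1482 + 836; 1482 = 1·836 + 646; 836 = 1·646 + 190; 646 = 3·190 + 76; 190 = 2·76 + 38; 76 = 2·38 + 0 → 38
38 divides 1026, so a solution exists.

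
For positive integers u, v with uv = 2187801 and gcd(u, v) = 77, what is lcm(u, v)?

28413

Since gcd(u,v)·lcm(u,v) = uv, lcm = 2187801/77 = 28413.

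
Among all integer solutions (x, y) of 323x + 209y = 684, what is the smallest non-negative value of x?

gcd(323, 209) = 19 (Euclid: 323 = 1·209 + 114; 209 = 1·114 + 95; 114 = 1·95 + 19; 95 = 5·19 + 0), and 19 | 684.
Extended Euclid: 323·(2) + 209·(-3) = 19. Scale by 36: x₀ = 72.
General solution x = x₀ + 11t; reducing mod 11 gives x = 6 (and y = -6).

6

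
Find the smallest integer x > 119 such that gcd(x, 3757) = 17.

Multiples of 17 above 119: 17·8, 17·9, … . Need the cofactor coprime to 3757/17 = 221.
Checking s = 8, 9, … the first with gcd(s, 221) = 1 is s = 8, giving 136.

136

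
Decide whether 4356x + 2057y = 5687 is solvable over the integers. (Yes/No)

gcd(4356, 2057): 4356 = 2·2057 + 242; 2057 = 8·242 + 121; 242 = 2·121 + 0 → 121
121 divides 5687, so a solution exists.

Yes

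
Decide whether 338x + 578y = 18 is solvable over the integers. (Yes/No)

Yes

gcd(338, 578): 578 = 1·338 + 240; 338 = 1·240 + 98; 240 = 2·98 + 44; 98 = 2·44 + 10; 44 = 4·10 + 4; 10 = 2·4 + 2; 4 = 2·2 + 0 → 2
2 divides 18, so a solution exists.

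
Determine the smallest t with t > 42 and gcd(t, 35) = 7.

49

Multiples of 7 above 42: 7·7, 7·8, … . Need the cofactor coprime to 35/7 = 5.
Checking s = 7, 8, … the first with gcd(s, 5) = 1 is s = 7, giving 49.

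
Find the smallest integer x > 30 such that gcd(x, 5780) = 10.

50

Multiples of 10 above 30: 10·4, 10·5, … . Need the cofactor coprime to 5780/10 = 578.
Checking s = 4, 5, … the first with gcd(s, 578) = 1 is s = 5, giving 50.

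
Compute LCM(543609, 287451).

913806729

gcd first: 543609 = 1·287451 + 256158; 287451 = 1·256158 + 31293; 256158 = 8·31293 + 5814; 31293 = 5·5814 + 2223; 5814 = 2·2223 + 1368; 2223 = 1·1368 + 855; 1368 = 1·855 + 513; 855 = 1·513 + 342; 513 = 1·342 + 171; 342 = 2·171 + 0 → gcd = 171
lcm = 543609·287451/gcd = 156260950659/171 = 913806729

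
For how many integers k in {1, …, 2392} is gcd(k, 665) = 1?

665 = 5·7·19. Inclusion–exclusion on these primes:
2392 − ⌊2392/5⌋ − ⌊2392/7⌋ − ⌊2392/19⌋ + ⌊2392/35⌋ + ⌊2392/95⌋ + ⌊2392/133⌋ − ⌊2392/665⌋ = 1555

1555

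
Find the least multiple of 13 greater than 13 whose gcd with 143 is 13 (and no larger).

Multiples of 13 above 13: 13·2, 13·3, … . Need the cofactor coprime to 143/13 = 11.
Checking s = 2, 3, … the first with gcd(s, 11) = 1 is s = 2, giving 26.

26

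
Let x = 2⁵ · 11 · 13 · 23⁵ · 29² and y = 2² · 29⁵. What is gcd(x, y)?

min exponent per shared prime: 2² · 29² = 3364

3364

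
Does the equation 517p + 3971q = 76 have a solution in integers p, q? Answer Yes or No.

No

By Bézout, 517p + 3971q = 76 has integer solutions iff gcd(517, 3971) | 76.
Euclid: 3971 = 7·517 + 352; 517 = 1·352 + 165; 352 = 2·165 + 22; 165 = 7·22 + 11; 22 = 2·11 + 0. gcd = 11; 76 mod 11 = 10. No.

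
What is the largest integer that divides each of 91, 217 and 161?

91 = 7 · 13; 217 = 7 · 31; 161 = 7 · 23
gcd takes min exponent of each prime: 7 = 7

7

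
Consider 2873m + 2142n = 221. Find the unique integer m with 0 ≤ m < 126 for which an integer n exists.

97

gcd(2873, 2142) = 17 (Euclid: 2873 = 1·2142 + 731; 2142 = 2·731 + 680; 731 = 1·680 + 51; 680 = 13·51 + 17; 51 = 3·17 + 0), and 17 | 221.
Extended Euclid: 2873·(-41) + 2142·(55) = 17. Scale by 13: m₀ = -533.
General solution m = m₀ + 126t; reducing mod 126 gives m = 97 (and n = -130).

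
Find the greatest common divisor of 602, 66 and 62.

2

gcd(602, 66): 602 = 9·66 + 8; 66 = 8·8 + 2; 8 = 4·2 + 0 → 2
gcd(2, 62): 62 = 31·2 + 0 → 2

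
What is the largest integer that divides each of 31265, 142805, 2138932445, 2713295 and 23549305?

845

gcd(31265, 142805): 142805 = 4·31265 + 17745; 31265 = 1·17745 + 13520; 17745 = 1·13520 + 4225; 13520 = 3·4225 + 845; 4225 = 5·845 + 0 → 845
gcd(845, 2138932445): 2138932445 = 2531281·845 + 0 → 845
gcd(845, 2713295): 2713295 = 3211·845 + 0 → 845
gcd(845, 23549305): 23549305 = 27869·845 + 0 → 845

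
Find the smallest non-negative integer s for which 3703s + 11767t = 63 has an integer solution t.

1484

Euclid: 11767 = 3·3703 + 658; 3703 = 5·658 + 413; 658 = 1·413 + 245; 413 = 1·245 + 168; 245 = 1·168 + 77; 168 = 2·77 + 14; 77 = 5·14 + 7; 14 = 2·7 + 0 → gcd = 7; 63 = 7·9.
Back-substitution yields 3703·(-769) + 11767·(242) = 7, so one solution is s = -769·9 = -6921, t = 242·9 = 2178.
Solutions in s differ by 11767/7 = 1681; the one in [0, 1681) is -6921 mod 1681 = 1484.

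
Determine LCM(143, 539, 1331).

847847

143 = 11 · 13; 539 = 7² · 11; 1331 = 11³
lcm takes max exponent of each prime: 7² · 11³ · 13 = 847847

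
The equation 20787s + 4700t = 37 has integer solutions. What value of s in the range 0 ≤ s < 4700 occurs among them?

Euclid: 20787 = 4·4700 + 1987; 4700 = 2·1987 + 726; 1987 = 2·726 + 535; 726 = 1·535 + 191; 535 = 2·191 + 153; 191 = 1·153 + 38; 153 = 4·38 + 1; 38 = 38·1 + 0 → gcd = 1; 37 = 1·37.
Back-substitution yields 20787·(123) + 4700·(-544) = 1, so one solution is s = 123·37 = 4551, t = -544·37 = -20128.
Solutions in s differ by 4700/1 = 4700; the one in [0, 4700) is 4551 mod 4700 = 4551.

4551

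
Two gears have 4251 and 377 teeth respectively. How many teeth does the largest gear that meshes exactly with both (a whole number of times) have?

4251 = 3 · 13 · 109
377 = 13 · 29
Common: 13 = 13

13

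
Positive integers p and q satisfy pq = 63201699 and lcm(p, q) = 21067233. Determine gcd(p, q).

3

From gcd × lcm = pq: gcd = 63201699 / 21067233 = 3.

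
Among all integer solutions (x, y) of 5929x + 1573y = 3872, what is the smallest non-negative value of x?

11

Reduce mod 1573: 5929x ≡ 3872 (mod 1573). With g = gcd(5929, 1573) = 121 dividing 3872, divide through: 49x ≡ 32 (mod 13).
Since gcd(49, 13) = 1, x ≡ 32·(49)⁻¹ ≡ 11 (mod 13). Smallest non-negative: 11.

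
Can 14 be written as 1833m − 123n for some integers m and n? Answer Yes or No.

No

gcd(1833, 123): 1833 = 14·123 + 111; 123 = 1·111 + 12; 111 = 9·12 + 3; 12 = 4·3 + 0 → 3
3 does not divide 14, so a solution does not exist.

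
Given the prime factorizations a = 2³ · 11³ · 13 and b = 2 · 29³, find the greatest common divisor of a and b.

2

min exponent per shared prime: 2 = 2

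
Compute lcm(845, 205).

34645

845 = 5 · 13²; 205 = 5 · 41
max exponents: 5 · 13² · 41 = 34645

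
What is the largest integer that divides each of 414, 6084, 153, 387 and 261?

9

gcd(414, 6084): 6084 = 14·414 + 288; 414 = 1·288 + 126; 288 = 2·126 + 36; 126 = 3·36 + 18; 36 = 2·18 + 0 → 18
gcd(18, 153): 153 = 8·18 + 9; 18 = 2·9 + 0 → 9
gcd(9, 387): 387 = 43·9 + 0 → 9
gcd(9, 261): 261 = 29·9 + 0 → 9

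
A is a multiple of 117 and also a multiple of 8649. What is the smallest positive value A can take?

gcd first: 8649 = 73·117 + 108; 117 = 1·108 + 9; 108 = 12·9 + 0 → gcd = 9
lcm = 117·8649/gcd = 1011933/9 = 112437

112437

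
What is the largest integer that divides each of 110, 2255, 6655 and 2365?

55

110 = 2 · 5 · 11; 2255 = 5 · 11 · 41; 6655 = 5 · 11³; 2365 = 5 · 11 · 43
gcd takes min exponent of each prime: 5 · 11 = 55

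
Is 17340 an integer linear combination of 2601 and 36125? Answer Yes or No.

Yes

gcd(2601, 36125): 36125 = 13·2601 + 2312; 2601 = 1·2312 + 289; 2312 = 8·289 + 0 → 289
289 divides 17340, so a solution exists.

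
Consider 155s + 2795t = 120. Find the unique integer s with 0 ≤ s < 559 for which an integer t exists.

gcd(155, 2795) = 5 (Euclid: 2795 = 18·155 + 5; 155 = 31·5 + 0), and 5 | 120.
Extended Euclid: 155·(-18) + 2795·(1) = 5. Scale by 24: s₀ = -432.
General solution s = s₀ + 559k; reducing mod 559 gives s = 127 (and t = -7).

127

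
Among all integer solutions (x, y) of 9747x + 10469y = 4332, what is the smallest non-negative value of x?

Euclid: 10469 = 1·9747 + 722; 9747 = 13·722 + 361; 722 = 2·361 + 0 → gcd = 361; 4332 = 361·12.
Back-substitution yields 9747·(14) + 10469·(-13) = 361, so one solution is x = 14·12 = 168, y = -13·12 = -156.
Solutions in x differ by 10469/361 = 29; the one in [0, 29) is 168 mod 29 = 23.

23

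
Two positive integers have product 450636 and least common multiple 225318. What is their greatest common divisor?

gcd·lcm = product, so gcd = 450636/225318 = 2.

2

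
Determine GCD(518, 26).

2

518 = 2 · 7 · 37
26 = 2 · 13
Common: 2 = 2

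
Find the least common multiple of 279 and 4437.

279 = 3² · 31; 4437 = 3² · 17 · 29
max exponents: 3² · 17 · 29 · 31 = 137547

137547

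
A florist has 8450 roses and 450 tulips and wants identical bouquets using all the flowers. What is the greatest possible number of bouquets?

Euclid: 8450 = 18·450 + 350; 450 = 1·350 + 100; 350 = 3·100 + 50; 100 = 2·50 + 0. Last nonzero remainder: 50.

50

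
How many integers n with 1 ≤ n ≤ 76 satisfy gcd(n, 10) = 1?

10 = 2·5. Inclusion–exclusion on these primes:
76 − ⌊76/2⌋ − ⌊76/5⌋ + ⌊76/10⌋ = 30

30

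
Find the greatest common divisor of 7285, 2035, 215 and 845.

gcd(7285, 2035): 7285 = 3·2035 + 1180; 2035 = 1·1180 + 855; 1180 = 1·855 + 325; 855 = 2·325 + 205; 325 = 1·205 + 120; 205 = 1·120 + 85; 120 = 1·85 + 35; 85 = 2·35 + 15; 35 = 2·15 + 5; 15 = 3·5 + 0 → 5
gcd(5, 215): 215 = 43·5 + 0 → 5
gcd(5, 845): 845 = 169·5 + 0 → 5

5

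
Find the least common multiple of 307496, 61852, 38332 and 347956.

39985919773688

307496 = 2³ · 7 · 17² · 19; 61852 = 2² · 7 · 47²; 38332 = 2² · 7 · 37²; 347956 = 2² · 7 · 17² · 43
lcm takes max exponent of each prime: 2³ · 7 · 17² · 19 · 37² · 43 · 47² = 39985919773688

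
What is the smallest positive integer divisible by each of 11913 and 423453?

11913 = 3 · 11 · 19²; 423453 = 3 · 17 · 19² · 23
max exponents: 3 · 11 · 17 · 19² · 23 = 4657983

4657983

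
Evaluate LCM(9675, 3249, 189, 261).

2127039075

9675 = 3² · 5² · 43; 3249 = 3² · 19²; 189 = 3³ · 7; 261 = 3² · 29
lcm takes max exponent of each prime: 3³ · 5² · 7 · 19² · 29 · 43 = 2127039075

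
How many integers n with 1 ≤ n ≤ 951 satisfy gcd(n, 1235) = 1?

1235 = 5·13·19. Inclusion–exclusion on these primes:
951 − ⌊951/5⌋ − ⌊951/13⌋ − ⌊951/19⌋ + ⌊951/65⌋ + ⌊951/95⌋ + ⌊951/247⌋ − ⌊951/1235⌋ = 665

665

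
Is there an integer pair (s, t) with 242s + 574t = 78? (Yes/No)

Yes

By Bézout, 242s + 574t = 78 has integer solutions iff gcd(242, 574) | 78.
Euclid: 574 = 2·242 + 90; 242 = 2·90 + 62; 90 = 1·62 + 28; 62 = 2·28 + 6; 28 = 4·6 + 4; 6 = 1·4 + 2; 4 = 2·2 + 0. gcd = 2; 78 mod 2 = 0. Yes.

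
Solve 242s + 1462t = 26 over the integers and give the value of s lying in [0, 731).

423

gcd(242, 1462) = 2 (Euclid: 1462 = 6·242 + 10; 242 = 24·10 + 2; 10 = 5·2 + 0), and 2 | 26.
Extended Euclid: 242·(145) + 1462·(-24) = 2. Scale by 13: s₀ = 1885.
General solution s = s₀ + 731k; reducing mod 731 gives s = 423 (and t = -70).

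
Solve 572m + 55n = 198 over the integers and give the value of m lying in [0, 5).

Euclid: 572 = 10·55 + 22; 55 = 2·22 + 11; 22 = 2·11 + 0 → gcd = 11; 198 = 11·18.
Back-substitution yields 572·(-2) + 55·(21) = 11, so one solution is m = -2·18 = -36, n = 21·18 = 378.
Solutions in m differ by 55/11 = 5; the one in [0, 5) is -36 mod 5 = 4.

4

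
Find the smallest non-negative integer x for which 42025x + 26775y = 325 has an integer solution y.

gcd(42025, 26775) = 25 (Euclid: 42025 = 1·26775 + 15250; 26775 = 1·15250 + 11525; 15250 = 1·11525 + 3725; 11525 = 3·3725 + 350; 3725 = 10·350 + 225; 350 = 1·225 + 125; 225 = 1·125 + 100; 125 = 1·100 + 25; 100 = 4·25 + 0), and 25 | 325.
Extended Euclid: 42025·(-230) + 26775·(361) = 25. Scale by 13: x₀ = -2990.
General solution x = x₀ + 1071t; reducing mod 1071 gives x = 223 (and y = -350).

223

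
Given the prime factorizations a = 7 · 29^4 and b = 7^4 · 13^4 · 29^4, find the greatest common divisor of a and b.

min exponent per shared prime: 7 · 29^4 = 4950967

4950967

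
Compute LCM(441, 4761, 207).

233289

441 = 3² · 7²; 4761 = 3² · 23²; 207 = 3² · 23
lcm takes max exponent of each prime: 3² · 7² · 23² = 233289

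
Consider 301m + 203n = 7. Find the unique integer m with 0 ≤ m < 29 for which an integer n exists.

Reduce mod 203: 301m ≡ 7 (mod 203). With g = gcd(301, 203) = 7 dividing 7, divide through: 43m ≡ 1 (mod 29).
Since gcd(43, 29) = 1, m ≡ 1·(43)⁻¹ ≡ 27 (mod 29). Smallest non-negative: 27.

27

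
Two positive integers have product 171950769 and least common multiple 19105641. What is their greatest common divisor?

9

gcd·lcm = product, so gcd = 171950769/19105641 = 9.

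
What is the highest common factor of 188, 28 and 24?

4

188 = 2² · 47; 28 = 2² · 7; 24 = 2³ · 3
gcd takes min exponent of each prime: 2² = 4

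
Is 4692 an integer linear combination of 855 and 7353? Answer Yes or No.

By Bézout, 855p − 7353q = 4692 has integer solutions iff gcd(855, 7353) | 4692.
Euclid: 7353 = 8·855 + 513; 855 = 1·513 + 342; 513 = 1·342 + 171; 342 = 2·171 + 0. gcd = 171; 4692 mod 171 = 75. No.

No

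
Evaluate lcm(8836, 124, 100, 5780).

lcm(8836, 124) = 8836·124/gcd = 1095664/4 = 273916
lcm(273916, 100) = 273916·100/gcd = 27391600/4 = 6847900
lcm(6847900, 5780) = 6847900·5780/gcd = 39580862000/20 = 1979043100

1979043100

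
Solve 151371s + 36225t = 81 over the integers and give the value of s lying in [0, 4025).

Reduce mod 36225: 151371s ≡ 81 (mod 36225). With g = gcd(151371, 36225) = 9 dividing 81, divide through: 16819s ≡ 9 (mod 4025).
Since gcd(16819, 4025) = 1, s ≡ 9·(16819)⁻¹ ≡ 2911 (mod 4025). Smallest non-negative: 2911.

2911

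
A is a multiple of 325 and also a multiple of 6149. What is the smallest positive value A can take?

gcd first: 6149 = 18·325 + 299; 325 = 1·299 + 26; 299 = 11·26 + 13; 26 = 2·13 + 0 → gcd = 13
lcm = 325·6149/gcd = 1998425/13 = 153725

153725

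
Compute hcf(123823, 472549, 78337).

2527

gcd(123823, 472549): 472549 = 3·123823 + 101080; 123823 = 1·101080 + 22743; 101080 = 4·22743 + 10108; 22743 = 2·10108 + 2527; 10108 = 4·2527 + 0 → 2527
gcd(2527, 78337): 78337 = 31·2527 + 0 → 2527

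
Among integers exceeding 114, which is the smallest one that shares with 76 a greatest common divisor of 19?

76 = 19·4. Any t with gcd(t, 76) = 19 is a multiple of 19, say 19s, with s coprime to 4.
Need s > 114/19, so s ≥ 7. First s ≥ 7 with gcd(s, 4) = 1 is s = 7. Thus t = 19·7 = 133.

133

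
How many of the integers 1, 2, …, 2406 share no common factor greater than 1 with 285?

285 = 3·5·19. Inclusion–exclusion on these primes:
2406 − ⌊2406/3⌋ − ⌊2406/5⌋ − ⌊2406/19⌋ + ⌊2406/15⌋ + ⌊2406/57⌋ + ⌊2406/95⌋ − ⌊2406/285⌋ = 1216

1216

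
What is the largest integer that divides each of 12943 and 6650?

Euclid: 12943 = 1·6650 + 6293; 6650 = 1·6293 + 357; 6293 = 17·357 + 224; 357 = 1·224 + 133; 224 = 1·133 + 91; 133 = 1·91 + 42; 91 = 2·42 + 7; 42 = 6·7 + 0. Last nonzero remainder: 7.

7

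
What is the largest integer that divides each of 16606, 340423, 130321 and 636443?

gcd(16606, 340423): 340423 = 20·16606 + 8303; 16606 = 2·8303 + 0 → 8303
gcd(8303, 130321): 130321 = 15·8303 + 5776; 8303 = 1·5776 + 2527; 5776 = 2·2527 + 722; 2527 = 3·722 + 361; 722 = 2·361 + 0 → 361
gcd(361, 636443): 636443 = 1763·361 + 0 → 361

361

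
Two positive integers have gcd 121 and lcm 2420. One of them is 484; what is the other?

u·v = gcd·lcm = 121·2420 = 292820, so v = 292820/484 = 605.

605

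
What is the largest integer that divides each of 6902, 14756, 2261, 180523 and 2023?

119

6902 = 2 · 7 · 17 · 29; 14756 = 2² · 7 · 17 · 31; 2261 = 7 · 17 · 19; 180523 = 7 · 17 · 37 · 41; 2023 = 7 · 17²
gcd takes min exponent of each prime: 7 · 17 = 119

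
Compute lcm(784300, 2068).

36862100

784300 = 2² · 5² · 11 · 23 · 31; 2068 = 2² · 11 · 47
max exponents: 2² · 5² · 11 · 23 · 31 · 47 = 36862100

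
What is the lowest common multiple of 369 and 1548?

63468

369 = 3² · 41; 1548 = 2² · 3² · 43
max exponents: 2² · 3² · 41 · 43 = 63468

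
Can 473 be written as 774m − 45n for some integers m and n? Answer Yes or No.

No

By Bézout, 774m − 45n = 473 has integer solutions iff gcd(774, 45) | 473.
Euclid: 774 = 17·45 + 9; 45 = 5·9 + 0. gcd = 9; 473 mod 9 = 5. No.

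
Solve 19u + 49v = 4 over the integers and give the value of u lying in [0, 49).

Euclid: 49 = 2·19 + 11; 19 = 1·11 + 8; 11 = 1·8 + 3; 8 = 2·3 + 2; 3 = 1·2 + 1; 2 = 2·1 + 0 → gcd = 1; 4 = 1·4.
Back-substitution yields 19·(-18) + 49·(7) = 1, so one solution is u = -18·4 = -72, v = 7·4 = 28.
Solutions in u differ by 49/1 = 49; the one in [0, 49) is -72 mod 49 = 26.

26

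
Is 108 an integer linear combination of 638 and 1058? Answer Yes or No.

gcd(638, 1058): 1058 = 1·638 + 420; 638 = 1·420 + 218; 420 = 1·218 + 202; 218 = 1·202 + 16; 202 = 12·16 + 10; 16 = 1·10 + 6; 10 = 1·6 + 4; 6 = 1·4 + 2; 4 = 2·2 + 0 → 2
2 divides 108, so a solution exists.

Yes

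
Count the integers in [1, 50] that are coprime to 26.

Prime factors of 26: 2, 13. Count integers ≤ 50 divisible by none of them.
By inclusion–exclusion: 50 − ⌊50/2⌋ − ⌊50/13⌋ + ⌊50/26⌋ = 23.

23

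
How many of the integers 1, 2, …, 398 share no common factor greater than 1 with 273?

Prime factors of 273: 3, 7, 13. Count integers ≤ 398 divisible by none of them.
By inclusion–exclusion: 398 − ⌊398/3⌋ − ⌊398/7⌋ − ⌊398/13⌋ + ⌊398/21⌋ + ⌊398/39⌋ + ⌊398/91⌋ − ⌊398/273⌋ = 211.

211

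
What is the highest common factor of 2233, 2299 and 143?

11

gcd(2233, 2299): 2299 = 1·2233 + 66; 2233 = 33·66 + 55; 66 = 1·55 + 11; 55 = 5·11 + 0 → 11
gcd(11, 143): 143 = 13·11 + 0 → 11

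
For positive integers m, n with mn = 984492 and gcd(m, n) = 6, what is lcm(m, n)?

For any two positive integers, gcd × lcm equals their product. Hence lcm = 984492 / 6 = 164082.

164082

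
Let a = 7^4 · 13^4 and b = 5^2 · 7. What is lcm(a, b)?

max exponent per prime: 5^2 · 7^4 · 13^4 = 1714374025

1714374025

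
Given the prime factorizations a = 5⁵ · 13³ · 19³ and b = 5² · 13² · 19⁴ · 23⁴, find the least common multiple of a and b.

250383569491615625

max exponent per prime: 5⁵ · 13³ · 19⁴ · 23⁴ = 250383569491615625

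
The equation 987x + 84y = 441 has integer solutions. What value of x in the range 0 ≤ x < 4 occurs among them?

3

Euclid: 987 = 11·84 + 63; 84 = 1·63 + 21; 63 = 3·21 + 0 → gcd = 21; 441 = 21·21.
Back-substitution yields 987·(-1) + 84·(12) = 21, so one solution is x = -1·21 = -21, y = 12·21 = 252.
Solutions in x differ by 84/21 = 4; the one in [0, 4) is -21 mod 4 = 3.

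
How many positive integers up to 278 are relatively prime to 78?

78 = 2·3·13. Inclusion–exclusion on these primes:
278 − ⌊278/2⌋ − ⌊278/3⌋ − ⌊278/13⌋ + ⌊278/6⌋ + ⌊278/26⌋ + ⌊278/39⌋ − ⌊278/78⌋ = 86

86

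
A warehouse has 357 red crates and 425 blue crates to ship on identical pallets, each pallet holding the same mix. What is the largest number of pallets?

17

Euclid: 425 = 1·357 + 68; 357 = 5·68 + 17; 68 = 4·17 + 0. Last nonzero remainder: 17.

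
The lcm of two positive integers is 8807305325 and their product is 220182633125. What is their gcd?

25

From gcd × lcm = mn: gcd = 220182633125 / 8807305325 = 25.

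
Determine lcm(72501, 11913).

26172861

gcd first: 72501 = 6·11913 + 1023; 11913 = 11·1023 + 660; 1023 = 1·660 + 363; 660 = 1·363 + 297; 363 = 1·297 + 66; 297 = 4·66 + 33; 66 = 2·33 + 0 → gcd = 33
lcm = 72501·11913/gcd = 863704413/33 = 26172861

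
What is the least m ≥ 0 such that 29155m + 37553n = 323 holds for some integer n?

gcd(29155, 37553) = 17 (Euclid: 37553 = 1·29155 + 8398; 29155 = 3·8398 + 3961; 8398 = 2·3961 + 476; 3961 = 8·476 + 153; 476 = 3·153 + 17; 153 = 9·17 + 0), and 17 | 323.
Extended Euclid: 29155·(-237) + 37553·(184) = 17. Scale by 19: m₀ = -4503.
General solution m = m₀ + 2209t; reducing mod 2209 gives m = 2124 (and n = -1649).

2124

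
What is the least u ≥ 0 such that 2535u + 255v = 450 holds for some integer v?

4

Euclid: 2535 = 9·255 + 240; 255 = 1·240 + 15; 240 = 16·15 + 0 → gcd = 15; 450 = 15·30.
Back-substitution yields 2535·(-1) + 255·(10) = 15, so one solution is u = -1·30 = -30, v = 10·30 = 300.
Solutions in u differ by 255/15 = 17; the one in [0, 17) is -30 mod 17 = 4.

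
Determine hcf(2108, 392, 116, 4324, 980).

2108 = 2² · 17 · 31; 392 = 2³ · 7²; 116 = 2² · 29; 4324 = 2² · 23 · 47; 980 = 2² · 5 · 7²
gcd takes min exponent of each prime: 2² = 4

4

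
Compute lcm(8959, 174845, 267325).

1002736075

lcm(8959, 174845) = 8959·174845/gcd = 1566436355/289 = 5420195
lcm(5420195, 267325) = 5420195·267325/gcd = 1448953628375/1445 = 1002736075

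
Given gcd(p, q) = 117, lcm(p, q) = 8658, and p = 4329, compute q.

Using pq = gcd(p,q)·lcm(p,q) = 117·8658 = 1012986, we get q = 1012986/4329 = 234.

234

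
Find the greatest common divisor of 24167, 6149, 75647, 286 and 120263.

143

24167 = 11 · 13³; 6149 = 11 · 13 · 43; 75647 = 11 · 13 · 23²; 286 = 2 · 11 · 13; 120263 = 11 · 13 · 29²
gcd takes min exponent of each prime: 11 · 13 = 143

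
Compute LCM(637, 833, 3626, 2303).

lcm(637, 833) = 637·833/gcd = 530621/49 = 10829
lcm(10829, 3626) = 10829·3626/gcd = 39265954/49 = 801346
lcm(801346, 2303) = 801346·2303/gcd = 1845499838/49 = 37663262

37663262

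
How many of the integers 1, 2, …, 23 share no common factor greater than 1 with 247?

21

247 = 13·19. Inclusion–exclusion on these primes:
23 − ⌊23/13⌋ − ⌊23/19⌋ + ⌊23/247⌋ = 21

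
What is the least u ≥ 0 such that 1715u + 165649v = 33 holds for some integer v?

147587

Reduce mod 165649: 1715u ≡ 33 (mod 165649). With g = gcd(1715, 165649) = 1 dividing 33, divide through: 1715u ≡ 33 (mod 165649).
Since gcd(1715, 165649) = 1, u ≡ 33·(1715)⁻¹ ≡ 147587 (mod 165649). Smallest non-negative: 147587.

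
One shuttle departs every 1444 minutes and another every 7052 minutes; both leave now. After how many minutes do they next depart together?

gcd first: 7052 = 4·1444 + 1276; 1444 = 1·1276 + 168; 1276 = 7·168 + 100; 168 = 1·100 + 68; 100 = 1·68 + 32; 68 = 2·32 + 4; 32 = 8·4 + 0 → gcd = 4
lcm = 1444·7052/gcd = 10183088/4 = 2545772

2545772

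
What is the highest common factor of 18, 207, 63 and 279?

18 = 2 · 3²; 207 = 3² · 23; 63 = 3² · 7; 279 = 3² · 31
gcd takes min exponent of each prime: 3² = 9

9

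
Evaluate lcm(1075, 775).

gcd first: 1075 = 1·775 + 300; 775 = 2·300 + 175; 300 = 1·175 + 125; 175 = 1·125 + 50; 125 = 2·50 + 25; 50 = 2·25 + 0 → gcd = 25
lcm = 1075·775/gcd = 833125/25 = 33325

33325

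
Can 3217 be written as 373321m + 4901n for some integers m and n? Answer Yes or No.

By Bézout, 373321m + 4901n = 3217 has integer solutions iff gcd(373321, 4901) | 3217.
Euclid: 373321 = 76·4901 + 845; 4901 = 5·845 + 676; 845 = 1·676 + 169; 676 = 4·169 + 0. gcd = 169; 3217 mod 169 = 6. No.

No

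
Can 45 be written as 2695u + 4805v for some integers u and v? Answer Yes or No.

Yes

By Bézout, 2695u + 4805v = 45 has integer solutions iff gcd(2695, 4805) | 45.
Euclid: 4805 = 1·2695 + 2110; 2695 = 1·2110 + 585; 2110 = 3·585 + 355; 585 = 1·355 + 230; 355 = 1·230 + 125; 230 = 1·125 + 105; 125 = 1·105 + 20; 105 = 5·20 + 5; 20 = 4·5 + 0. gcd = 5; 45 mod 5 = 0. Yes.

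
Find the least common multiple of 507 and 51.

gcd first: 507 = 9·51 + 48; 51 = 1·48 + 3; 48 = 16·3 + 0 → gcd = 3
lcm = 507·51/gcd = 25857/3 = 8619

8619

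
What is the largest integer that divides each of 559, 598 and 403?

13

559 = 13 · 43; 598 = 2 · 13 · 23; 403 = 13 · 31
gcd takes min exponent of each prime: 13 = 13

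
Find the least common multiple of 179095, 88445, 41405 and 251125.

11199567026375

179095 = 5 · 7² · 17 · 43; 88445 = 5 · 7² · 19²; 41405 = 5 · 7² · 13²; 251125 = 5³ · 7² · 41
lcm takes max exponent of each prime: 5³ · 7² · 13² · 17 · 19² · 41 · 43 = 11199567026375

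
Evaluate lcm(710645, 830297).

gcd first: 830297 = 1·710645 + 119652; 710645 = 5·119652 + 112385; 119652 = 1·112385 + 7267; 112385 = 15·7267 + 3380; 7267 = 2·3380 + 507; 3380 = 6·507 + 338; 507 = 1·338 + 169; 338 = 2·169 + 0 → gcd = 169
lcm = 710645·830297/gcd = 590046411565/169 = 3491398885

3491398885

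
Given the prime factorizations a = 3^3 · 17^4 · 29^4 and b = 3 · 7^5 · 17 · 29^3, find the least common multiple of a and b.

26806594281793389

max exponent per prime: 3^3 · 7^5 · 17^4 · 29^4 = 26806594281793389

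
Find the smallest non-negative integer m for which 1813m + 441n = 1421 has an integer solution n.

2

Reduce mod 441: 1813m ≡ 1421 (mod 441). With g = gcd(1813, 441) = 49 dividing 1421, divide through: 37m ≡ 29 (mod 9).
Since gcd(37, 9) = 1, m ≡ 29·(37)⁻¹ ≡ 2 (mod 9). Smallest non-negative: 2.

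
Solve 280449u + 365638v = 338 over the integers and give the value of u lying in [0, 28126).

gcd(280449, 365638) = 13 (Euclid: 365638 = 1·280449 + 85189; 280449 = 3·85189 + 24882; 85189 = 3·24882 + 10543; 24882 = 2·10543 + 3796; 10543 = 2·3796 + 2951; 3796 = 1·2951 + 845; 2951 = 3·845 + 416; 845 = 2·416 + 13; 416 = 32·13 + 0), and 13 | 338.
Extended Euclid: 280449·(867) + 365638·(-665) = 13. Scale by 26: u₀ = 22542.
General solution u = u₀ + 28126t; reducing mod 28126 gives u = 22542 (and v = -17290).

22542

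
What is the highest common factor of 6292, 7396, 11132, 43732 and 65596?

4

gcd(6292, 7396): 7396 = 1·6292 + 1104; 6292 = 5·1104 + 772; 1104 = 1·772 + 332; 772 = 2·332 + 108; 332 = 3·108 + 8; 108 = 13·8 + 4; 8 = 2·4 + 0 → 4
gcd(4, 11132): 11132 = 2783·4 + 0 → 4
gcd(4, 43732): 43732 = 10933·4 + 0 → 4
gcd(4, 65596): 65596 = 16399·4 + 0 → 4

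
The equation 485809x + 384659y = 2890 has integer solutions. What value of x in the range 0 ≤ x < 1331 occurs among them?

1293

gcd(485809, 384659) = 289 (Euclid: 485809 = 1·384659 + 101150; 384659 = 3·101150 + 81209; 101150 = 1·81209 + 19941; 81209 = 4·19941 + 1445; 19941 = 13·1445 + 1156; 1445 = 1·1156 + 289; 1156 = 4·289 + 0), and 289 | 2890.
Extended Euclid: 485809·(-270) + 384659·(341) = 289. Scale by 10: x₀ = -2700.
General solution x = x₀ + 1331t; reducing mod 1331 gives x = 1293 (and y = -1633).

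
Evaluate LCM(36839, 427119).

1430421531

gcd first: 427119 = 11·36839 + 21890; 36839 = 1·21890 + 14949; 21890 = 1·14949 + 6941; 14949 = 2·6941 + 1067; 6941 = 6·1067 + 539; 1067 = 1·539 + 528; 539 = 1·528 + 11; 528 = 48·11 + 0 → gcd = 11
lcm = 36839·427119/gcd = 15734636841/11 = 1430421531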